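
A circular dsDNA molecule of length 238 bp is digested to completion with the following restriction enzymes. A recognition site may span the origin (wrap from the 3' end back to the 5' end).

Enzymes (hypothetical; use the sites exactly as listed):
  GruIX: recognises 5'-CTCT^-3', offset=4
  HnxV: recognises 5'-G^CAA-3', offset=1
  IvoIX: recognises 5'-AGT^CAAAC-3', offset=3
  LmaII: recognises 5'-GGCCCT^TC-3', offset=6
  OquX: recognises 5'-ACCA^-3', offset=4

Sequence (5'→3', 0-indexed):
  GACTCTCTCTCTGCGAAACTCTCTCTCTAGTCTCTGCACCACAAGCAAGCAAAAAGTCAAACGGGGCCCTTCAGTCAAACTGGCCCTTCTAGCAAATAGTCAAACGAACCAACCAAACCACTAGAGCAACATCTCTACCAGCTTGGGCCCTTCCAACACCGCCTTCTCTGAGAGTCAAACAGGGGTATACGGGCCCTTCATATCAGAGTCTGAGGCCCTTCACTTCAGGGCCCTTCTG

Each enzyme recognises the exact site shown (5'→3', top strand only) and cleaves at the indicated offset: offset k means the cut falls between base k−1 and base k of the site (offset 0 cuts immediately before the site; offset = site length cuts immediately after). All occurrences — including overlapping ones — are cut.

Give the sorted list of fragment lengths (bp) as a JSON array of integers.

[2,2,2,2,2,2,4,4,4,4,5,5,5,6,6,6,7,8,8,10,10,10,11,11,12,13,15,18,22,22]

Per-enzyme occurrences:
  GruIX (CTCT, off=4): starts [2, 4, 6, 8, 18, 20, 22, 24, 31, 132, 165] → cuts [6, 8, 10, 12, 22, 24, 26, 28, 35, 136, 169]
  HnxV (GCAA, off=1): starts [44, 48, 91, 125] → cuts [45, 49, 92, 126]
  IvoIX (AGTCAAAC, off=3): starts [54, 72, 97, 172] → cuts [57, 75, 100, 175]
  LmaII (GGCCCTTC, off=6): starts [64, 81, 145, 191, 213, 228] → cuts [70, 87, 151, 197, 219, 234]
  OquX (ACCA, off=4): starts [37, 107, 111, 116, 136] → cuts [41, 111, 115, 120, 140]

Pooled cuts: [6, 8, 10, 12, 22, 24, 26, 28, 35, 41, 45, 49, 57, 70, 75, 87, 92, 100, 111, 115, 120, 126, 136, 140, 151, 169, 175, 197, 219, 234]

Fragments:
  6→8: 2 bp
  8→10: 2 bp
  10→12: 2 bp
  12→22: 10 bp
  22→24: 2 bp
  24→26: 2 bp
  26→28: 2 bp
  28→35: 7 bp
  35→41: 6 bp
  41→45: 4 bp
  45→49: 4 bp
  49→57: 8 bp
  57→70: 13 bp
  70→75: 5 bp
  75→87: 12 bp
  87→92: 5 bp
  92→100: 8 bp
  100→111: 11 bp
  111→115: 4 bp
  115→120: 5 bp
  120→126: 6 bp
  126→136: 10 bp
  136→140: 4 bp
  140→151: 11 bp
  151→169: 18 bp
  169→175: 6 bp
  175→197: 22 bp
  197→219: 22 bp
  219→234: 15 bp
  234→6 (wrap): 238-234+6 = 10 bp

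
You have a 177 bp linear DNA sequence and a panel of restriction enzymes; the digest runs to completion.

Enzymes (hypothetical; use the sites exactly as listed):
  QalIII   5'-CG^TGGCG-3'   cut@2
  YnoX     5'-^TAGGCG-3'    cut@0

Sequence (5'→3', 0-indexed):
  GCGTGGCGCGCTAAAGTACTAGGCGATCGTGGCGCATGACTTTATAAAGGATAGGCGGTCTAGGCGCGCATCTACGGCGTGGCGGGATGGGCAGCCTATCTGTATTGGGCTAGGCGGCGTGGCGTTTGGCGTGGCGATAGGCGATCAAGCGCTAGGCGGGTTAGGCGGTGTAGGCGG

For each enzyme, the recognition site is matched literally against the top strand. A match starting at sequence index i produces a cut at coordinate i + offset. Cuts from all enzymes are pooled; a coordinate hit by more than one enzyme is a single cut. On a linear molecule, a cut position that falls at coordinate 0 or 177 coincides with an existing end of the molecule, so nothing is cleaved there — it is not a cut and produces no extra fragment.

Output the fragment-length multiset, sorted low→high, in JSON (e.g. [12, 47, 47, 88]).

Site scan:
  QalIII (CGTGGCG, off=2): starts [1, 27, 77, 117, 129] → cuts [3, 29, 79, 119, 131]
  YnoX (TAGGCG, off=0): starts [19, 51, 60, 110, 137, 152, 161, 170] → cuts [19, 51, 60, 110, 137, 152, 161, 170]

All cut coordinates (distinct, sorted): [3, 19, 29, 51, 60, 79, 110, 119, 131, 137, 152, 161, 170]

Fragments:
  [0,3): 3 bp
  [3,19): 16 bp
  [19,29): 10 bp
  [29,51): 22 bp
  [51,60): 9 bp
  [60,79): 19 bp
  [79,110): 31 bp
  [110,119): 9 bp
  [119,131): 12 bp
  [131,137): 6 bp
  [137,152): 15 bp
  [152,161): 9 bp
  [161,170): 9 bp
  [170,177): 7 bp

[3,6,7,9,9,9,9,10,12,15,16,19,22,31]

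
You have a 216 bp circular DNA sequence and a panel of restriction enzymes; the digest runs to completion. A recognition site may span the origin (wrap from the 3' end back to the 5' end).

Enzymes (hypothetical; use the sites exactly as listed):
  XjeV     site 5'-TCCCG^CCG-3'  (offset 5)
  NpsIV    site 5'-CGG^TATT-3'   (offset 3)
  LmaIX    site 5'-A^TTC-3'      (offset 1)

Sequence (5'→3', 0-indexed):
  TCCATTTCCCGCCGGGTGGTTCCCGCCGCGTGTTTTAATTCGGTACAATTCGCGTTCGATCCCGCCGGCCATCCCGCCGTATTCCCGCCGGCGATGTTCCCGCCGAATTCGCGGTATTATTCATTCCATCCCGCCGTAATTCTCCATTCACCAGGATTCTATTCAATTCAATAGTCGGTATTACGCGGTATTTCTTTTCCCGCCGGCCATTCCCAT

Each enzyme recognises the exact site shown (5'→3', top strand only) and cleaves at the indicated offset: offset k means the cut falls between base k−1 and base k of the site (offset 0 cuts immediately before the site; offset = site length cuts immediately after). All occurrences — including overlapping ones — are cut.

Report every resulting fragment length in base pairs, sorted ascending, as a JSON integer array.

[4,5,5,5,5,5,6,6,6,7,7,7,10,10,10,10,12,12,12,13,14,14,15,16]

Scan for sites:
  XjeV (TCCCGCCG, off=5): starts [6, 20, 59, 71, 82, 97, 128, 197] → cuts [11, 25, 64, 76, 87, 102, 133, 202]
  NpsIV (CGGTATT, off=3): starts [111, 175, 185] → cuts [114, 178, 188]
  LmaIX (ATTC, off=1): starts [37, 47, 80, 106, 118, 122, 138, 145, 155, 160, 165, 208, 214] → cuts [38, 48, 81, 107, 119, 123, 139, 146, 156, 161, 166, 209, 215]

All cut coordinates (distinct, sorted): [11, 25, 38, 48, 64, 76, 81, 87, 102, 107, 114, 119, 123, 133, 139, 146, 156, 161, 166, 178, 188, 202, 209, 215]

Fragment lengths:
  11→25: 14 bp
  25→38: 13 bp
  38→48: 10 bp
  48→64: 16 bp
  64→76: 12 bp
  76→81: 5 bp
  81→87: 6 bp
  87→102: 15 bp
  102→107: 5 bp
  107→114: 7 bp
  114→119: 5 bp
  119→123: 4 bp
  123→133: 10 bp
  133→139: 6 bp
  139→146: 7 bp
  146→156: 10 bp
  156→161: 5 bp
  161→166: 5 bp
  166→178: 12 bp
  178→188: 10 bp
  188→202: 14 bp
  202→209: 7 bp
  209→215: 6 bp
  215→11 (wrap): 216-215+11 = 12 bp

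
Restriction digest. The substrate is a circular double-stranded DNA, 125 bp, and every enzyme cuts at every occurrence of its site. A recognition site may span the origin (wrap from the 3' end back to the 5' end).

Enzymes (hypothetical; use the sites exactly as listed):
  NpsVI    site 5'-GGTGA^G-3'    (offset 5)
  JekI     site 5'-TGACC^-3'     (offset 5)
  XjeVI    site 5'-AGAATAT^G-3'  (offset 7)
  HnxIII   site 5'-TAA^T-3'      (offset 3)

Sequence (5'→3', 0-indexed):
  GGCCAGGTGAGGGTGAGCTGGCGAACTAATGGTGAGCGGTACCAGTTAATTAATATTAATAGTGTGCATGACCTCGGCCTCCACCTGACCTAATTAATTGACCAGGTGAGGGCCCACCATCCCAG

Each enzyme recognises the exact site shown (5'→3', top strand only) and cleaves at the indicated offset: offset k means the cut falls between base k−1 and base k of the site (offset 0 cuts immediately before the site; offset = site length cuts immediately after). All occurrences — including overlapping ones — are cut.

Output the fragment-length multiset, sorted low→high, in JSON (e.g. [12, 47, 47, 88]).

[3,4,4,6,6,6,6,6,13,14,14,17,26]

Scan for sites:
  NpsVI (GGTGAG, off=5): starts [5, 11, 30, 104] → cuts [10, 16, 35, 109]
  JekI (TGACC, off=5): starts [68, 85, 98] → cuts [73, 90, 103]
  XjeVI (AGAATATG, off=7): no sites
  HnxIII (TAAT, off=3): starts [26, 46, 50, 56, 90, 94] → cuts [29, 49, 53, 59, 93, 97]

Pooled cuts: [10, 16, 29, 35, 49, 53, 59, 73, 90, 93, 97, 103, 109]

Fragments:
  10→16: 6 bp
  16→29: 13 bp
  29→35: 6 bp
  35→49: 14 bp
  49→53: 4 bp
  53→59: 6 bp
  59→73: 14 bp
  73→90: 17 bp
  90→93: 3 bp
  93→97: 4 bp
  97→103: 6 bp
  103→109: 6 bp
  109→10 (wrap): 125-109+10 = 26 bp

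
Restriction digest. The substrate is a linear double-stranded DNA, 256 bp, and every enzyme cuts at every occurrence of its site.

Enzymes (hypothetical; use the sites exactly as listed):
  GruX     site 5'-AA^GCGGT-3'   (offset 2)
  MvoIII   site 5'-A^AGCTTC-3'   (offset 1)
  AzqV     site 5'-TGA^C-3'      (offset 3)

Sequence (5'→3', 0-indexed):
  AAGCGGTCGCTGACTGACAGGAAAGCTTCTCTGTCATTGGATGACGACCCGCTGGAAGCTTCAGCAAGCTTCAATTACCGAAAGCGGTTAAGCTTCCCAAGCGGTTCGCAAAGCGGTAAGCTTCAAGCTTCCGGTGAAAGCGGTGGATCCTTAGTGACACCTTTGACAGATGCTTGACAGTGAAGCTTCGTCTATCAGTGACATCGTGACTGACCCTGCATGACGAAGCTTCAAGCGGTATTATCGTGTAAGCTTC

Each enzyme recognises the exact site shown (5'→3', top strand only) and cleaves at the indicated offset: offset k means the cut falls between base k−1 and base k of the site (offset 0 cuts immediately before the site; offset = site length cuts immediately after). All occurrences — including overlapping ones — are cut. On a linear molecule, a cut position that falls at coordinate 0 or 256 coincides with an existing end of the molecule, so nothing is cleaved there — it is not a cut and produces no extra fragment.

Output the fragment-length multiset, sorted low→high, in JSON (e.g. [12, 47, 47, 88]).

Site scan:
  GruX AAGCGGT/2: at [0, 81, 98, 110, 137, 232] ⇒ [2, 83, 100, 112, 139, 234]
  MvoIII AAGCTTC/1: at [22, 55, 65, 89, 117, 124, 182, 225, 249] ⇒ [23, 56, 66, 90, 118, 125, 183, 226, 250]
  AzqV TGAC/3: at [10, 14, 41, 154, 163, 174, 198, 206, 210, 220] ⇒ [13, 17, 44, 157, 166, 177, 201, 209, 213, 223]

All cut coordinates (distinct, sorted): [2, 13, 17, 23, 44, 56, 66, 83, 90, 100, 112, 118, 125, 139, 157, 166, 177, 183, 201, 209, 213, 223, 226, 234, 250]

Fragments:
  [0,2): 2 bp
  [2,13): 11 bp
  [13,17): 4 bp
  [17,23): 6 bp
  [23,44): 21 bp
  [44,56): 12 bp
  [56,66): 10 bp
  [66,83): 17 bp
  [83,90): 7 bp
  [90,100): 10 bp
  [100,112): 12 bp
  [112,118): 6 bp
  [118,125): 7 bp
  [125,139): 14 bp
  [139,157): 18 bp
  [157,166): 9 bp
  [166,177): 11 bp
  [177,183): 6 bp
  [183,201): 18 bp
  [201,209): 8 bp
  [209,213): 4 bp
  [213,223): 10 bp
  [223,226): 3 bp
  [226,234): 8 bp
  [234,250): 16 bp
  [250,256): 6 bp

[2,3,4,4,6,6,6,6,7,7,8,8,9,10,10,10,11,11,12,12,14,16,17,18,18,21]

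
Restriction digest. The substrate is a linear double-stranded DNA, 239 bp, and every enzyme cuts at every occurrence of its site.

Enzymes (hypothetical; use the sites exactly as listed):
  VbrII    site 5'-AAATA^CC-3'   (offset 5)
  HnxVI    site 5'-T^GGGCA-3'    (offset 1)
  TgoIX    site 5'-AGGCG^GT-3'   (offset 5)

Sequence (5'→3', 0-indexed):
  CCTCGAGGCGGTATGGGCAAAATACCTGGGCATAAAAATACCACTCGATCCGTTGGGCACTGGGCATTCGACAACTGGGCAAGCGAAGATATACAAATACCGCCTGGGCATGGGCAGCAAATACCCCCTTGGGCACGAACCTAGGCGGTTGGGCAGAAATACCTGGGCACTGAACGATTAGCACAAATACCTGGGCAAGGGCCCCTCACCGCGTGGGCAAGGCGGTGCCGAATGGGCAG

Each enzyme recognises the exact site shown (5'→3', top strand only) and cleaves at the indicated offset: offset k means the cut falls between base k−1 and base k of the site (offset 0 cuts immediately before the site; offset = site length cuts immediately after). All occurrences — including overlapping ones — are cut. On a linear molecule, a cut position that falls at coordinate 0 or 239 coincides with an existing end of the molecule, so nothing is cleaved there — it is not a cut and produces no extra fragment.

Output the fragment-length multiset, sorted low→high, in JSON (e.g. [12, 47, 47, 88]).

Scan for sites:
  VbrII AAATACC/5: at [19, 35, 94, 118, 156, 184] ⇒ [24, 40, 99, 123, 161, 189]
  HnxVI TGGGCA/1: at [13, 26, 53, 60, 75, 104, 110, 129, 149, 163, 191, 213, 232] ⇒ [14, 27, 54, 61, 76, 105, 111, 130, 150, 164, 192, 214, 233]
  TgoIX AGGCGGT/5: at [5, 142, 219] ⇒ [10, 147, 224]

Pooled cuts: [10, 14, 24, 27, 40, 54, 61, 76, 99, 105, 111, 123, 130, 147, 150, 161, 164, 189, 192, 214, 224, 233]

Fragment lengths:
  [0,10): 10 bp
  [10,14): 4 bp
  [14,24): 10 bp
  [24,27): 3 bp
  [27,40): 13 bp
  [40,54): 14 bp
  [54,61): 7 bp
  [61,76): 15 bp
  [76,99): 23 bp
  [99,105): 6 bp
  [105,111): 6 bp
  [111,123): 12 bp
  [123,130): 7 bp
  [130,147): 17 bp
  [147,150): 3 bp
  [150,161): 11 bp
  [161,164): 3 bp
  [164,189): 25 bp
  [189,192): 3 bp
  [192,214): 22 bp
  [214,224): 10 bp
  [224,233): 9 bp
  [233,239): 6 bp

[3,3,3,3,4,6,6,6,7,7,9,10,10,10,11,12,13,14,15,17,22,23,25]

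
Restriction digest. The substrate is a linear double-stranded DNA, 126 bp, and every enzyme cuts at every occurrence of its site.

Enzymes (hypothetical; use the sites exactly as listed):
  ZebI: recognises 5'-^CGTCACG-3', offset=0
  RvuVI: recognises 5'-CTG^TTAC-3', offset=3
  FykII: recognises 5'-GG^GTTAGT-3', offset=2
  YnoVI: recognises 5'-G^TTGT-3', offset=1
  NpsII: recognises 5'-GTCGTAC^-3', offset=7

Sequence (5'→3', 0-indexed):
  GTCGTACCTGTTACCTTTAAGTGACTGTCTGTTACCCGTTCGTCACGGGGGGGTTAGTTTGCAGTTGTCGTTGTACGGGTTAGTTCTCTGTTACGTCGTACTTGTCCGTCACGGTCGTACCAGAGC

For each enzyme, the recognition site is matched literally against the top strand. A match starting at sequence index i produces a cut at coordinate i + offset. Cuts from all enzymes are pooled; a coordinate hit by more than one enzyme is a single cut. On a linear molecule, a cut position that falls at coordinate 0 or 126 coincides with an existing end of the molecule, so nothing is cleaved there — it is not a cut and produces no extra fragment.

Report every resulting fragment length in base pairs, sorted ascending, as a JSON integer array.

Site scan:
  ZebI (CGTCACG, off=0): starts [40, 106] → cuts [40, 106]
  RvuVI (CTGTTAC, off=3): starts [7, 28, 87] → cuts [10, 31, 90]
  FykII (GGGTTAGT, off=2): starts [50, 76] → cuts [52, 78]
  YnoVI (GTTGT, off=1): starts [63, 69] → cuts [64, 70]
  NpsII (GTCGTAC, off=7): starts [0, 94, 113] → cuts [7, 101, 120]

All cut coordinates (distinct, sorted): [7, 10, 31, 40, 52, 64, 70, 78, 90, 101, 106, 120]

Fragments:
  [0,7): 7 bp
  [7,10): 3 bp
  [10,31): 21 bp
  [31,40): 9 bp
  [40,52): 12 bp
  [52,64): 12 bp
  [64,70): 6 bp
  [70,78): 8 bp
  [78,90): 12 bp
  [90,101): 11 bp
  [101,106): 5 bp
  [106,120): 14 bp
  [120,126): 6 bp

[3,5,6,6,7,8,9,11,12,12,12,14,21]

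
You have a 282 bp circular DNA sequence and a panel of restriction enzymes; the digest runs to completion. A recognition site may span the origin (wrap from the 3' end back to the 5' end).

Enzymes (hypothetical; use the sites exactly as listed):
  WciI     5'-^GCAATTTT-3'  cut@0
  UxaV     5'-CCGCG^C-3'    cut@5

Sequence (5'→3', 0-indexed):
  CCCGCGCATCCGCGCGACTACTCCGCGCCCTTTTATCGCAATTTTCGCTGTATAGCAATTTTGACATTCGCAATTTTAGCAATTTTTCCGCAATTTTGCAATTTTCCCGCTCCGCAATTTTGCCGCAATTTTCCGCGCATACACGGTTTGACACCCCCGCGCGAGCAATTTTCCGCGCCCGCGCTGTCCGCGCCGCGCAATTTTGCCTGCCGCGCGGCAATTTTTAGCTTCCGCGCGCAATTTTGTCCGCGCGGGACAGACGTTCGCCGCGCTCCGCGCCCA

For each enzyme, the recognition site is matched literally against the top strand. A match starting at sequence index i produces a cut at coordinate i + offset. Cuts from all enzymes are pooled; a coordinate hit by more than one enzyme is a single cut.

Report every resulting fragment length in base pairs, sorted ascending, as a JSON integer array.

Scan for sites:
  WciI GCAATTTT/0: at [37, 54, 69, 78, 89, 97, 113, 124, 164, 196, 216, 236] ⇒ [37, 54, 69, 78, 89, 97, 113, 124, 164, 196, 216, 236]
  UxaV CCGCGC/5: at [1, 9, 22, 132, 156, 172, 178, 187, 192, 209, 230, 246, 266, 273] ⇒ [6, 14, 27, 137, 161, 177, 183, 192, 197, 214, 235, 251, 271, 278]

Pooled cuts: [6, 14, 27, 37, 54, 69, 78, 89, 97, 113, 124, 137, 161, 164, 177, 183, 192, 196, 197, 214, 216, 235, 236, 251, 271, 278]

Fragments:
  6→14: 8 bp
  14→27: 13 bp
  27→37: 10 bp
  37→54: 17 bp
  54→69: 15 bp
  69→78: 9 bp
  78→89: 11 bp
  89→97: 8 bp
  97→113: 16 bp
  113→124: 11 bp
  124→137: 13 bp
  137→161: 24 bp
  161→164: 3 bp
  164→177: 13 bp
  177→183: 6 bp
  183→192: 9 bp
  192→196: 4 bp
  196→197: 1 bp
  197→214: 17 bp
  214→216: 2 bp
  216→235: 19 bp
  235→236: 1 bp
  236→251: 15 bp
  251→271: 20 bp
  271→278: 7 bp
  278→6 (wrap): 282-278+6 = 10 bp

[1,1,2,3,4,6,7,8,8,9,9,10,10,11,11,13,13,13,15,15,16,17,17,19,20,24]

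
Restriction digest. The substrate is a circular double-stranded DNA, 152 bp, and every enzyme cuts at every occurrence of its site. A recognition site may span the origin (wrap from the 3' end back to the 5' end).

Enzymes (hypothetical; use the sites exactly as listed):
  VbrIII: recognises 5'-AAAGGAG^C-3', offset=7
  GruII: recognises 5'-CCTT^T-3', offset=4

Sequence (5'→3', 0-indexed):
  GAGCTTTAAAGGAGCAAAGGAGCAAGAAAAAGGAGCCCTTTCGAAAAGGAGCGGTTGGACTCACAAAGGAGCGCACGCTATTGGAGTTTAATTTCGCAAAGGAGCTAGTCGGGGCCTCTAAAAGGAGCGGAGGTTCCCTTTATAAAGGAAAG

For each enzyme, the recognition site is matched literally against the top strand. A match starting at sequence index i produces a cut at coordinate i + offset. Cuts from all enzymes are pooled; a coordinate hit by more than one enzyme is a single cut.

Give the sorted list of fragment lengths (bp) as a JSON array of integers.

Per-enzyme occurrences:
  VbrIII (AAAGGAGC, off=7): starts [7, 15, 28, 44, 64, 97, 120, 148] → cuts [3, 14, 22, 35, 51, 71, 104, 127]
  GruII (CCTTT, off=4): starts [36, 136] → cuts [40, 140]

All cut coordinates (distinct, sorted): [3, 14, 22, 35, 40, 51, 71, 104, 127, 140]

Fragment lengths:
  3→14: 11 bp
  14→22: 8 bp
  22→35: 13 bp
  35→40: 5 bp
  40→51: 11 bp
  51→71: 20 bp
  71→104: 33 bp
  104→127: 23 bp
  127→140: 13 bp
  140→3 (wrap): 152-140+3 = 15 bp

[5,8,11,11,13,13,15,20,23,33]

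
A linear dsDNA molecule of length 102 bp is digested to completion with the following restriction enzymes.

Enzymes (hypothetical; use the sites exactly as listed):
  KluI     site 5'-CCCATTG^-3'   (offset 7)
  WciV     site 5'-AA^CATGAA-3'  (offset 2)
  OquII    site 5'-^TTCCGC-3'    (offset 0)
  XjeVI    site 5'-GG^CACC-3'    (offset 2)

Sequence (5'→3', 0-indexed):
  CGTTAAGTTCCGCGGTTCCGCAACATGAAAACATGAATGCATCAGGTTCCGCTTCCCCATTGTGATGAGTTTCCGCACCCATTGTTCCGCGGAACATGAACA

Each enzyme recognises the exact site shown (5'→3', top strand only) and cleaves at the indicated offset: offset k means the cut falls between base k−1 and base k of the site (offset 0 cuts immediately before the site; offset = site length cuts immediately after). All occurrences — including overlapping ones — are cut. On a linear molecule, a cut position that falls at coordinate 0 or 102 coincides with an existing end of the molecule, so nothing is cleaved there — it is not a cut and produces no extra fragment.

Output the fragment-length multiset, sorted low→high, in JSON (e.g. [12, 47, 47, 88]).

Per-enzyme occurrences:
  KluI (CCCATTG, off=7): starts [55, 77] → cuts [62, 84]
  WciV (AACATGAA, off=2): starts [21, 29, 92] → cuts [23, 31, 94]
  OquII (TTCCGC, off=0): starts [7, 15, 46, 70, 84] → cuts [7, 15, 46, 70, 84]
  XjeVI (GGCACC, off=2): no sites

All cut coordinates (distinct, sorted): [7, 15, 23, 31, 46, 62, 70, 84, 94]

Fragments:
  [0,7): 7 bp
  [7,15): 8 bp
  [15,23): 8 bp
  [23,31): 8 bp
  [31,46): 15 bp
  [46,62): 16 bp
  [62,70): 8 bp
  [70,84): 14 bp
  [84,94): 10 bp
  [94,102): 8 bp

[7,8,8,8,8,8,10,14,15,16]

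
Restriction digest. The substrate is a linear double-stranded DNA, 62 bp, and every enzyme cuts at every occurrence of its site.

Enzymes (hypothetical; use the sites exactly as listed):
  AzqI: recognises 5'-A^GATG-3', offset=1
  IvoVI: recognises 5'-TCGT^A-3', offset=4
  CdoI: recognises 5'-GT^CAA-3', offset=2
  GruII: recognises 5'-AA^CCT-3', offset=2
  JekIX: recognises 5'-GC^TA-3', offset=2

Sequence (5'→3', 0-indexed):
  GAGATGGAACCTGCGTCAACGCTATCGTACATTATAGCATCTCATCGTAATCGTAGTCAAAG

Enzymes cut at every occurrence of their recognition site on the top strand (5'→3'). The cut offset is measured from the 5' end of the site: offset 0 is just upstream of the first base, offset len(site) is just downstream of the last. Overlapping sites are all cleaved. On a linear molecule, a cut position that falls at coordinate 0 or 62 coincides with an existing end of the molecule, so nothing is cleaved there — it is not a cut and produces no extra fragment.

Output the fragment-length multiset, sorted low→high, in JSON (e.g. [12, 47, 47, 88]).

[2,3,5,6,6,6,7,7,20]

Site scan:
  AzqI (AGATG, off=1): starts [1] → cuts [2]
  IvoVI (TCGTA, off=4): starts [24, 44, 50] → cuts [28, 48, 54]
  CdoI (GTCAA, off=2): starts [14, 55] → cuts [16, 57]
  GruII (AACCT, off=2): starts [7] → cuts [9]
  JekIX (GCTA, off=2): starts [20] → cuts [22]

Pooled cuts: [2, 9, 16, 22, 28, 48, 54, 57]

Fragment lengths:
  [0,2): 2 bp
  [2,9): 7 bp
  [9,16): 7 bp
  [16,22): 6 bp
  [22,28): 6 bp
  [28,48): 20 bp
  [48,54): 6 bp
  [54,57): 3 bp
  [57,62): 5 bp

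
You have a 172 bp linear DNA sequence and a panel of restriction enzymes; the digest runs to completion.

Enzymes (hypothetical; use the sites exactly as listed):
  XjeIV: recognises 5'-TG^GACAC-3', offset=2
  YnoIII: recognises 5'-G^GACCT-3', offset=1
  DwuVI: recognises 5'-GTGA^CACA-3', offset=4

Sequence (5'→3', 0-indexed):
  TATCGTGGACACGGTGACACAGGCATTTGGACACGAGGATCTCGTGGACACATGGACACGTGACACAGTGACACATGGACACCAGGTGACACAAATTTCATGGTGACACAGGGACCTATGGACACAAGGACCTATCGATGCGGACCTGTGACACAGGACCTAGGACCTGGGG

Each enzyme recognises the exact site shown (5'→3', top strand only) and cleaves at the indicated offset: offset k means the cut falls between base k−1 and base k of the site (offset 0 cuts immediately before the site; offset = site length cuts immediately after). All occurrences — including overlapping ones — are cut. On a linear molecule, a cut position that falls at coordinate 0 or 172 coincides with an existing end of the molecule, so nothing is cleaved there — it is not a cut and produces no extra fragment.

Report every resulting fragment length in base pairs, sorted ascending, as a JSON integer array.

Per-enzyme occurrences:
  XjeIV (TGGACAC, off=2): starts [5, 27, 44, 52, 75, 118] → cuts [7, 29, 46, 54, 77, 120]
  YnoIII (GGACCT, off=1): starts [111, 127, 141, 155, 162] → cuts [112, 128, 142, 156, 163]
  DwuVI (GTGACACA, off=4): starts [13, 59, 67, 85, 102, 147] → cuts [17, 63, 71, 89, 106, 151]

Pooled cuts: [7, 17, 29, 46, 54, 63, 71, 77, 89, 106, 112, 120, 128, 142, 151, 156, 163]

Fragment lengths:
  [0,7): 7 bp
  [7,17): 10 bp
  [17,29): 12 bp
  [29,46): 17 bp
  [46,54): 8 bp
  [54,63): 9 bp
  [63,71): 8 bp
  [71,77): 6 bp
  [77,89): 12 bp
  [89,106): 17 bp
  [106,112): 6 bp
  [112,120): 8 bp
  [120,128): 8 bp
  [128,142): 14 bp
  [142,151): 9 bp
  [151,156): 5 bp
  [156,163): 7 bp
  [163,172): 9 bp

[5,6,6,7,7,8,8,8,8,9,9,9,10,12,12,14,17,17]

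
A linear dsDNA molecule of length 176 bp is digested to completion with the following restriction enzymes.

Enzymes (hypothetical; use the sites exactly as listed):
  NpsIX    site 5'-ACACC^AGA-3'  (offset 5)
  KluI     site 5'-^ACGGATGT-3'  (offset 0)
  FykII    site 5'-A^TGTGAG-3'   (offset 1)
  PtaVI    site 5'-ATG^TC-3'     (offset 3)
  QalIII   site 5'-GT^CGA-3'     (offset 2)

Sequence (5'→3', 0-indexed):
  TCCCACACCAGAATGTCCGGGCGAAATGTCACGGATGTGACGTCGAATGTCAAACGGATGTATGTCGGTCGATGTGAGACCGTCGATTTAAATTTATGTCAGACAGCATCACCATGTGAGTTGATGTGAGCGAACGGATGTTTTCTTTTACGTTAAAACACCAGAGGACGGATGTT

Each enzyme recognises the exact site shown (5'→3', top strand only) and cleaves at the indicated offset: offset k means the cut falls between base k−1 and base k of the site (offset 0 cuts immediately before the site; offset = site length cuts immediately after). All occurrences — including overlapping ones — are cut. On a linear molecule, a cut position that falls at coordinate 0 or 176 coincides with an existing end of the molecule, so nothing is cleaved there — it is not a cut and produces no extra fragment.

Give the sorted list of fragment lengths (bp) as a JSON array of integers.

[2,3,4,5,5,6,6,9,9,9,10,11,11,13,13,15,16,29]

Per-enzyme occurrences:
  NpsIX ACACCAGA/5: at [4, 157] ⇒ [9, 162]
  KluI ACGGATGT/0: at [30, 53, 133, 167] ⇒ [30, 53, 133, 167]
  FykII ATGTGAG/1: at [71, 113, 123] ⇒ [72, 114, 124]
  PtaVI ATGTC/3: at [12, 25, 46, 61, 95] ⇒ [15, 28, 49, 64, 98]
  QalIII GTCGA/2: at [41, 67, 81] ⇒ [43, 69, 83]

Pooled cuts: [9, 15, 28, 30, 43, 49, 53, 64, 69, 72, 83, 98, 114, 124, 133, 162, 167]

Fragments:
  [0,9): 9 bp
  [9,15): 6 bp
  [15,28): 13 bp
  [28,30): 2 bp
  [30,43): 13 bp
  [43,49): 6 bp
  [49,53): 4 bp
  [53,64): 11 bp
  [64,69): 5 bp
  [69,72): 3 bp
  [72,83): 11 bp
  [83,98): 15 bp
  [98,114): 16 bp
  [114,124): 10 bp
  [124,133): 9 bp
  [133,162): 29 bp
  [162,167): 5 bp
  [167,176): 9 bp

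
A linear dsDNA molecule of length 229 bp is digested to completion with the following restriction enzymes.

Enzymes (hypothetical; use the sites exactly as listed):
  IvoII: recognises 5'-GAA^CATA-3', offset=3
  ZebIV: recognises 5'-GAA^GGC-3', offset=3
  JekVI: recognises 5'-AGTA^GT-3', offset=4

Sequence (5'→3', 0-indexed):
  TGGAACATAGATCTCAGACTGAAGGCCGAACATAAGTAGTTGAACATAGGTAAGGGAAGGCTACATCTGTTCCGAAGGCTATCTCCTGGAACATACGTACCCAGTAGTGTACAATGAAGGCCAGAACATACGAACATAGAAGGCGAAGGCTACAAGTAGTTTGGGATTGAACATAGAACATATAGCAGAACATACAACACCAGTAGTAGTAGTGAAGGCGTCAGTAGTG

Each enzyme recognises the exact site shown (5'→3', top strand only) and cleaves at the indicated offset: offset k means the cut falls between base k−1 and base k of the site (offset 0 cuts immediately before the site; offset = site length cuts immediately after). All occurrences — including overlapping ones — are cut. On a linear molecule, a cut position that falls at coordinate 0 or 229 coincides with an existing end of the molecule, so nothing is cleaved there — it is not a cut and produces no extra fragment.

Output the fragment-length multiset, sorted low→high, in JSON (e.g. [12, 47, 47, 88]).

[3,3,3,5,5,6,6,7,7,7,8,8,8,10,11,12,12,13,14,15,15,15,18,18]

Site scan:
  IvoII GAACATA/3: at [2, 27, 41, 88, 123, 131, 168, 175, 187] ⇒ [5, 30, 44, 91, 126, 134, 171, 178, 190]
  ZebIV GAAGGC/3: at [20, 55, 73, 115, 138, 144, 213] ⇒ [23, 58, 76, 118, 141, 147, 216]
  JekVI AGTAGT/4: at [34, 102, 154, 201, 204, 207, 222] ⇒ [38, 106, 158, 205, 208, 211, 226]

All cut coordinates (distinct, sorted): [5, 23, 30, 38, 44, 58, 76, 91, 106, 118, 126, 134, 141, 147, 158, 171, 178, 190, 205, 208, 211, 216, 226]

Fragment lengths:
  [0,5): 5 bp
  [5,23): 18 bp
  [23,30): 7 bp
  [30,38): 8 bp
  [38,44): 6 bp
  [44,58): 14 bp
  [58,76): 18 bp
  [76,91): 15 bp
  [91,106): 15 bp
  [106,118): 12 bp
  [118,126): 8 bp
  [126,134): 8 bp
  [134,141): 7 bp
  [141,147): 6 bp
  [147,158): 11 bp
  [158,171): 13 bp
  [171,178): 7 bp
  [178,190): 12 bp
  [190,205): 15 bp
  [205,208): 3 bp
  [208,211): 3 bp
  [211,216): 5 bp
  [216,226): 10 bp
  [226,229): 3 bp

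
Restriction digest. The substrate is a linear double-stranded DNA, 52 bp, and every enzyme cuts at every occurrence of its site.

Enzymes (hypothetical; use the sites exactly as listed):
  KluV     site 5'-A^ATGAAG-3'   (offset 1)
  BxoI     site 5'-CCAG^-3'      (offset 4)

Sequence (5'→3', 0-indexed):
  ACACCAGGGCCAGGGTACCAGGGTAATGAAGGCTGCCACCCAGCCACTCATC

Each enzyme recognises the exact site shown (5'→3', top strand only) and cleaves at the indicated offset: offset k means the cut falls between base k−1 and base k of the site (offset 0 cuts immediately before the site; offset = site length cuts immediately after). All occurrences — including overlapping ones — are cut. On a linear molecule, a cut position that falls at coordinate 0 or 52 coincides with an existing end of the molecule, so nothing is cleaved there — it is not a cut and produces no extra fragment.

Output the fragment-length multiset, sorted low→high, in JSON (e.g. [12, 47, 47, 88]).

Per-enzyme occurrences:
  KluV AATGAAG/1: at [24] ⇒ [25]
  BxoI CCAG/4: at [3, 9, 17, 39] ⇒ [7, 13, 21, 43]

Pooled cuts: [7, 13, 21, 25, 43]

Fragment lengths:
  [0,7): 7 bp
  [7,13): 6 bp
  [13,21): 8 bp
  [21,25): 4 bp
  [25,43): 18 bp
  [43,52): 9 bp

[4,6,7,8,9,18]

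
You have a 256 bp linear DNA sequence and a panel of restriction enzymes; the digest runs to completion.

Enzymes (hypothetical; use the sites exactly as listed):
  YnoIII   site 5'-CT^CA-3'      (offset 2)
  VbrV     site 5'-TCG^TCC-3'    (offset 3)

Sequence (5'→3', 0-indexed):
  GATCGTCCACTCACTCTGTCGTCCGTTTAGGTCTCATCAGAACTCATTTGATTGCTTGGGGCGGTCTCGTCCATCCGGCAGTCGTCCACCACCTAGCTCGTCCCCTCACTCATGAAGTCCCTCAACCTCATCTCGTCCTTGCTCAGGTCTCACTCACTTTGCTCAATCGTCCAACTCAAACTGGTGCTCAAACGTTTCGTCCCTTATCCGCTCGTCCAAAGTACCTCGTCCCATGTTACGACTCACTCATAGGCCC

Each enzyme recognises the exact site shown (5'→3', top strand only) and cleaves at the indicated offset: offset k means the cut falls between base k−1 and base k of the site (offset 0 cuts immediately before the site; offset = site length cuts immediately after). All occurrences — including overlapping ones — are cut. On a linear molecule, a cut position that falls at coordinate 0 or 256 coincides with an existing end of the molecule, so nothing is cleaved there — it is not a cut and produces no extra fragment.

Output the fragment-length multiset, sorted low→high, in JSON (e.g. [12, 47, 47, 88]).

Site scan:
  YnoIII CTCA/2: at [9, 32, 42, 104, 108, 120, 126, 141, 148, 152, 161, 174, 186, 241, 245] ⇒ [11, 34, 44, 106, 110, 122, 128, 143, 150, 154, 163, 176, 188, 243, 247]
  VbrV TCGTCC/3: at [2, 18, 66, 81, 97, 132, 166, 196, 211, 225] ⇒ [5, 21, 69, 84, 100, 135, 169, 199, 214, 228]

All cut coordinates (distinct, sorted): [5, 11, 21, 34, 44, 69, 84, 100, 106, 110, 122, 128, 135, 143, 150, 154, 163, 169, 176, 188, 199, 214, 228, 243, 247]

Fragments:
  [0,5): 5 bp
  [5,11): 6 bp
  [11,21): 10 bp
  [21,34): 13 bp
  [34,44): 10 bp
  [44,69): 25 bp
  [69,84): 15 bp
  [84,100): 16 bp
  [100,106): 6 bp
  [106,110): 4 bp
  [110,122): 12 bp
  [122,128): 6 bp
  [128,135): 7 bp
  [135,143): 8 bp
  [143,150): 7 bp
  [150,154): 4 bp
  [154,163): 9 bp
  [163,169): 6 bp
  [169,176): 7 bp
  [176,188): 12 bp
  [188,199): 11 bp
  [199,214): 15 bp
  [214,228): 14 bp
  [228,243): 15 bp
  [243,247): 4 bp
  [247,256): 9 bp

[4,4,4,5,6,6,6,6,7,7,7,8,9,9,10,10,11,12,12,13,14,15,15,15,16,25]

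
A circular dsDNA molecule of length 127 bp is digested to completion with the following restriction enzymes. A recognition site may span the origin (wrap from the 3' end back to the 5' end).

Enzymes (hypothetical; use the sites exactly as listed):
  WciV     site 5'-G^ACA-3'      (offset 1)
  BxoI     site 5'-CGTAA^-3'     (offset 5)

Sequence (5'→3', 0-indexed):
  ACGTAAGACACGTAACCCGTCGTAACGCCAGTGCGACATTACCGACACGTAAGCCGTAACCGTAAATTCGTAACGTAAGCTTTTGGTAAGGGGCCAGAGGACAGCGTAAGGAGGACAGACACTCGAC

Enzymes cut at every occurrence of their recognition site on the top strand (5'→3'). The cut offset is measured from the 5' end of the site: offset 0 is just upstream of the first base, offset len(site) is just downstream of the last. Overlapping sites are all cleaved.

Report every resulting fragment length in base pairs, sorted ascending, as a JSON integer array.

[1,4,5,5,6,7,7,8,8,8,8,9,9,10,10,22]

Scan for sites:
  WciV (GACA, off=1): starts [6, 34, 43, 99, 113, 117, 124] → cuts [7, 35, 44, 100, 114, 118, 125]
  BxoI (CGTAA, off=5): starts [1, 10, 20, 47, 54, 60, 68, 73, 104] → cuts [6, 15, 25, 52, 59, 65, 73, 78, 109]

All cut coordinates (distinct, sorted): [6, 7, 15, 25, 35, 44, 52, 59, 65, 73, 78, 100, 109, 114, 118, 125]

Fragments:
  6→7: 1 bp
  7→15: 8 bp
  15→25: 10 bp
  25→35: 10 bp
  35→44: 9 bp
  44→52: 8 bp
  52→59: 7 bp
  59→65: 6 bp
  65→73: 8 bp
  73→78: 5 bp
  78→100: 22 bp
  100→109: 9 bp
  109→114: 5 bp
  114→118: 4 bp
  118→125: 7 bp
  125→6 (wrap): 127-125+6 = 8 bp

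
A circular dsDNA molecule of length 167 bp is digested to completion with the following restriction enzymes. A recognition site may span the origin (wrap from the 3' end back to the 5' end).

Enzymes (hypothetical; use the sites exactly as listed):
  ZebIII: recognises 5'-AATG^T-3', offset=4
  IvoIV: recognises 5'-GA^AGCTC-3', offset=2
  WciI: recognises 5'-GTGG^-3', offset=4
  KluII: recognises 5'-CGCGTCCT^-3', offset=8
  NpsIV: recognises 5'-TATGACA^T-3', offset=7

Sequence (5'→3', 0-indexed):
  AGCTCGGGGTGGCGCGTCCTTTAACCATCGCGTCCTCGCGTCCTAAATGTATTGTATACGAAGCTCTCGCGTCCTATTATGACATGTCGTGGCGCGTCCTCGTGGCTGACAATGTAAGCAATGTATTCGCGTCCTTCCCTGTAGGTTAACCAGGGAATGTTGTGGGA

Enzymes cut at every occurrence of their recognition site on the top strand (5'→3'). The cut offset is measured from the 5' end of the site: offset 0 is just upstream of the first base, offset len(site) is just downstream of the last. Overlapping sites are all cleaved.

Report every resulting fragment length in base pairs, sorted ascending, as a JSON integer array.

Site scan:
  ZebIII (AATGT, off=4): starts [45, 110, 119, 155] → cuts [49, 114, 123, 159]
  IvoIV (GAAGCTC, off=2): starts [59, 165] → cuts [0, 61]
  WciI (GTGG, off=4): starts [8, 88, 101, 161] → cuts [12, 92, 105, 165]
  KluII (CGCGTCCT, off=8): starts [12, 28, 36, 67, 92, 127] → cuts [20, 36, 44, 75, 100, 135]
  NpsIV (TATGACAT, off=7): starts [77] → cuts [84]

Pooled cuts: [0, 12, 20, 36, 44, 49, 61, 75, 84, 92, 100, 105, 114, 123, 135, 159, 165]

Fragments:
  0→12: 12 bp
  12→20: 8 bp
  20→36: 16 bp
  36→44: 8 bp
  44→49: 5 bp
  49→61: 12 bp
  61→75: 14 bp
  75→84: 9 bp
  84→92: 8 bp
  92→100: 8 bp
  100→105: 5 bp
  105→114: 9 bp
  114→123: 9 bp
  123→135: 12 bp
  135→159: 24 bp
  159→165: 6 bp
  165→0 (wrap): 167-165+0 = 2 bp

[2,5,5,6,8,8,8,8,9,9,9,12,12,12,14,16,24]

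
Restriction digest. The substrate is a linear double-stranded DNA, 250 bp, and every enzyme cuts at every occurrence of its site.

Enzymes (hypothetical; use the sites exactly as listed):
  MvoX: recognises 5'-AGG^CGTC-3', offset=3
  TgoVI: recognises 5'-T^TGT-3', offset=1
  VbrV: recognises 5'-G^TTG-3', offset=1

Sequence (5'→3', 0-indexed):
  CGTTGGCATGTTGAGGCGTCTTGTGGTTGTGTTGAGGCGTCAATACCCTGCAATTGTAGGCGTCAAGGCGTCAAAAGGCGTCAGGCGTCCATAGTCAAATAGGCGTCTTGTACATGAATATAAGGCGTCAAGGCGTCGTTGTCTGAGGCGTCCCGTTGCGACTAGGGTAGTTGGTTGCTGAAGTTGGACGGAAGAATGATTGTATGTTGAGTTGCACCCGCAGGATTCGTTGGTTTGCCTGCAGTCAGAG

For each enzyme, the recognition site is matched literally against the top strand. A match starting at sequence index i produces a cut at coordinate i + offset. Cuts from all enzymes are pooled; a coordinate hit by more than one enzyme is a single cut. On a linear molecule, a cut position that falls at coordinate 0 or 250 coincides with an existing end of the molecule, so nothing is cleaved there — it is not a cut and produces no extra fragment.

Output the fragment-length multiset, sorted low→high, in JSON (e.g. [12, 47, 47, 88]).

[1,1,2,4,4,5,5,5,5,5,6,6,6,6,7,7,8,8,8,9,9,10,15,17,17,17,18,18,21]

Per-enzyme occurrences:
  MvoX AGGCGTC/3: at [13, 34, 57, 65, 75, 82, 100, 122, 130, 145] ⇒ [16, 37, 60, 68, 78, 85, 103, 125, 133, 148]
  TgoVI TTGT/1: at [20, 26, 53, 107, 138, 199] ⇒ [21, 27, 54, 108, 139, 200]
  VbrV GTTG/1: at [1, 9, 25, 30, 137, 154, 169, 173, 182, 205, 210, 228] ⇒ [2, 10, 26, 31, 138, 155, 170, 174, 183, 206, 211, 229]

All cut coordinates (distinct, sorted): [2, 10, 16, 21, 26, 27, 31, 37, 54, 60, 68, 78, 85, 103, 108, 125, 133, 138, 139, 148, 155, 170, 174, 183, 200, 206, 211, 229]

Fragment lengths:
  [0,2): 2 bp
  [2,10): 8 bp
  [10,16): 6 bp
  [16,21): 5 bp
  [21,26): 5 bp
  [26,27): 1 bp
  [27,31): 4 bp
  [31,37): 6 bp
  [37,54): 17 bp
  [54,60): 6 bp
  [60,68): 8 bp
  [68,78): 10 bp
  [78,85): 7 bp
  [85,103): 18 bp
  [103,108): 5 bp
  [108,125): 17 bp
  [125,133): 8 bp
  [133,138): 5 bp
  [138,139): 1 bp
  [139,148): 9 bp
  [148,155): 7 bp
  [155,170): 15 bp
  [170,174): 4 bp
  [174,183): 9 bp
  [183,200): 17 bp
  [200,206): 6 bp
  [206,211): 5 bp
  [211,229): 18 bp
  [229,250): 21 bp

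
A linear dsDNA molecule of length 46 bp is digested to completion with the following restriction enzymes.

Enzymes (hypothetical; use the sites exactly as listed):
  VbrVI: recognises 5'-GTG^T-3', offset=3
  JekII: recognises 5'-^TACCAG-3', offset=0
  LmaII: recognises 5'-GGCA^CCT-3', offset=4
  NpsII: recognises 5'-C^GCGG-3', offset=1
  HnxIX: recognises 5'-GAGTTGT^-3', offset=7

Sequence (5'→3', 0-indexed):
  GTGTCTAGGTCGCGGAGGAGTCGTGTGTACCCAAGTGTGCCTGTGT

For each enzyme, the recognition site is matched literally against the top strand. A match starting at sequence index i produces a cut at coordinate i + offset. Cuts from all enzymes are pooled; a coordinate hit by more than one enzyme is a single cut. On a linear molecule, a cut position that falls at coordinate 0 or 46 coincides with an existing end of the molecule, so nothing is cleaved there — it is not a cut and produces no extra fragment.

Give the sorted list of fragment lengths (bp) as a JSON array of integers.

[1,2,3,8,8,10,14]

Scan for sites:
  VbrVI GTGT/3: at [0, 22, 24, 34, 42] ⇒ [3, 25, 27, 37, 45]
  JekII (TACCAG, off=0): no sites
  LmaII (GGCACCT, off=4): no sites
  NpsII CGCGG/1: at [10] ⇒ [11]
  HnxIX (GAGTTGT, off=7): no sites

Pooled cuts: [3, 11, 25, 27, 37, 45]

Fragments:
  [0,3): 3 bp
  [3,11): 8 bp
  [11,25): 14 bp
  [25,27): 2 bp
  [27,37): 10 bp
  [37,45): 8 bp
  [45,46): 1 bp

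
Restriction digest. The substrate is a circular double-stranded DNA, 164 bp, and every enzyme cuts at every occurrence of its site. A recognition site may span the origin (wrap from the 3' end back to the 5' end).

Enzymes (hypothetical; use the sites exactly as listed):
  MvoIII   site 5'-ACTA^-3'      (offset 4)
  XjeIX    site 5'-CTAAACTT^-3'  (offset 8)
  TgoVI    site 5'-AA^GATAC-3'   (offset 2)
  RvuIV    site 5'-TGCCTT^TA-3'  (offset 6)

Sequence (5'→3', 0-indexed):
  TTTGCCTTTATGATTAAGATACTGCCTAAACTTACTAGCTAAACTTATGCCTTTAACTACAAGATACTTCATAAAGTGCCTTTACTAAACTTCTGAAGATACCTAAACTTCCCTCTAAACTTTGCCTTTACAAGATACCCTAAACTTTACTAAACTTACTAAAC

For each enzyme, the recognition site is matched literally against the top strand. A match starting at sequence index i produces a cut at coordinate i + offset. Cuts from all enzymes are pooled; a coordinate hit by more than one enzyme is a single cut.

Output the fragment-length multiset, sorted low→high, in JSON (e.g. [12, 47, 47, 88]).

Per-enzyme occurrences:
  MvoIII (ACTA, off=4): starts [33, 55, 83, 148, 157] → cuts [37, 59, 87, 152, 161]
  XjeIX (CTAAACTT, off=8): starts [25, 38, 84, 102, 114, 139, 149, 158] → cuts [2, 33, 46, 92, 110, 122, 147, 157]
  TgoVI (AAGATAC, off=2): starts [15, 60, 95, 131] → cuts [17, 62, 97, 133]
  RvuIV (TGCCTTTA, off=6): starts [2, 47, 76, 122] → cuts [8, 53, 82, 128]

Pooled cuts: [2, 8, 17, 33, 37, 46, 53, 59, 62, 82, 87, 92, 97, 110, 122, 128, 133, 147, 152, 157, 161]

Fragment lengths:
  2→8: 6 bp
  8→17: 9 bp
  17→33: 16 bp
  33→37: 4 bp
  37→46: 9 bp
  46→53: 7 bp
  53→59: 6 bp
  59→62: 3 bp
  62→82: 20 bp
  82→87: 5 bp
  87→92: 5 bp
  92→97: 5 bp
  97→110: 13 bp
  110→122: 12 bp
  122→128: 6 bp
  128→133: 5 bp
  133→147: 14 bp
  147→152: 5 bp
  152→157: 5 bp
  157→161: 4 bp
  161→2 (wrap): 164-161+2 = 5 bp

[3,4,4,5,5,5,5,5,5,5,6,6,6,7,9,9,12,13,14,16,20]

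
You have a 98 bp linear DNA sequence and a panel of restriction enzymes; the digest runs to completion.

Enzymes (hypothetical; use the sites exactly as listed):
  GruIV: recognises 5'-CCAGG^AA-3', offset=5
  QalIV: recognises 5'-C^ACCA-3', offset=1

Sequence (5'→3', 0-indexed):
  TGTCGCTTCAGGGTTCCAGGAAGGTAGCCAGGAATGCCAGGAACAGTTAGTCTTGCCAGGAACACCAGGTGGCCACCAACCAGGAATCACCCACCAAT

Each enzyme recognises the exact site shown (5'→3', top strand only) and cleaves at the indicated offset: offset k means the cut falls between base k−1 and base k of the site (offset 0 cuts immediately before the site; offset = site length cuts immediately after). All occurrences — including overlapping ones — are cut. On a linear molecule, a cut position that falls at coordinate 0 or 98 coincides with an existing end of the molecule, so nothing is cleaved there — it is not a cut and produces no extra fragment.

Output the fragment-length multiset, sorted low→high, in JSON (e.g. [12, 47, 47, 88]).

[3,6,8,9,10,11,12,19,20]

Per-enzyme occurrences:
  GruIV CCAGGAA/5: at [15, 27, 36, 55, 79] ⇒ [20, 32, 41, 60, 84]
  QalIV CACCA/1: at [62, 73, 91] ⇒ [63, 74, 92]

Pooled cuts: [20, 32, 41, 60, 63, 74, 84, 92]

Fragments:
  [0,20): 20 bp
  [20,32): 12 bp
  [32,41): 9 bp
  [41,60): 19 bp
  [60,63): 3 bp
  [63,74): 11 bp
  [74,84): 10 bp
  [84,92): 8 bp
  [92,98): 6 bp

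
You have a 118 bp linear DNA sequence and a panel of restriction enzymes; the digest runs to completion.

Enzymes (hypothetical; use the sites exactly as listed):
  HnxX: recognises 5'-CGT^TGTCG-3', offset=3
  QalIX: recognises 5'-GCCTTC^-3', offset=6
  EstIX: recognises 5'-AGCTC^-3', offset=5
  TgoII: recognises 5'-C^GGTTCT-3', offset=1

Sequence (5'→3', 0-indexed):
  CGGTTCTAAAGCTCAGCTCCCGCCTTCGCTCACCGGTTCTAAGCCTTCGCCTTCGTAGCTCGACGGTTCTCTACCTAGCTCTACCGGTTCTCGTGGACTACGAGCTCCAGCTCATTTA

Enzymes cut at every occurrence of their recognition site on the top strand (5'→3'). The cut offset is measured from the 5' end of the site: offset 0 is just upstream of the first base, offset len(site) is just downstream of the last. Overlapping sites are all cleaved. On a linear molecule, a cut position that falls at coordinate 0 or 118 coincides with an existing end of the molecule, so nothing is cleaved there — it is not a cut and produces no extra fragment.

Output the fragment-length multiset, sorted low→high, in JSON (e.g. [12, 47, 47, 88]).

Per-enzyme occurrences:
  HnxX (CGTTGTCG, off=3): no sites
  QalIX (GCCTTC, off=6): starts [21, 42, 48] → cuts [27, 48, 54]
  EstIX (AGCTC, off=5): starts [9, 14, 56, 76, 102, 108] → cuts [14, 19, 61, 81, 107, 113]
  TgoII (CGGTTCT, off=1): starts [0, 33, 63, 84] → cuts [1, 34, 64, 85]

Pooled cuts: [1, 14, 19, 27, 34, 48, 54, 61, 64, 81, 85, 107, 113]

Fragment lengths:
  [0,1): 1 bp
  [1,14): 13 bp
  [14,19): 5 bp
  [19,27): 8 bp
  [27,34): 7 bp
  [34,48): 14 bp
  [48,54): 6 bp
  [54,61): 7 bp
  [61,64): 3 bp
  [64,81): 17 bp
  [81,85): 4 bp
  [85,107): 22 bp
  [107,113): 6 bp
  [113,118): 5 bp

[1,3,4,5,5,6,6,7,7,8,13,14,17,22]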